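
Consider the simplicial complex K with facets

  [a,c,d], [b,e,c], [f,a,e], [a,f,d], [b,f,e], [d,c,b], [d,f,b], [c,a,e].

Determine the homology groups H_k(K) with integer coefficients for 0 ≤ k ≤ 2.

We work with the vertex ordering a < b < c < d < e < f. The simplices of K, each written with vertices in increasing order, are:

  0-simplices (6): a, b, c, d, e, f
  1-simplices (12): ac, ad, ae, af, bc, bd, be, bf, cd, ce, df, ef
  2-simplices (8): acd, ace, adf, aef, bcd, bce, bdf, bef

so the chain groups are C_0 ≅ Z^6, C_1 ≅ Z^12, C_2 ≅ Z^8.

The boundary map ∂_1: C_1 → C_0 sends each edge [p,q] (with p < q) to q − p. For instance
  ∂ef = f − e.
The resulting 6×12 matrix has rank 5, and its Smith normal form has invariant factors (1,1,1,1,1).

The boundary map ∂_2: C_2 → C_1 maps a triangle to the signed sum of its edges. For instance
  ∂bce = ce − be + bc,
  ∂bdf = df − bf + bd.
The resulting 12×8 matrix has rank 7, and its Smith normal form has invariant factors (1,1,1,1,1,1,1).

Reading off H_k = ker ∂_k / im ∂_{k+1}:

  H_0: rank C_0 − rank ∂_1 = 6 − 5 = 1, and the invariant factors of ∂_1 are all 1, so H_0 = Z.
  H_1: rank ker ∂_1 − rank ∂_2 = (12 − 5) − 7 = 0, and the invariant factors of ∂_2 are all 1, so H_1 = 0.
  H_2: rank ker ∂_2 − rank ∂_3 = (8 − 7) − 0 = 1, and there is no ∂_3, so H_2 = Z.

H_0 ≅ Z,  H_1 = 0,  H_2 ≅ Z.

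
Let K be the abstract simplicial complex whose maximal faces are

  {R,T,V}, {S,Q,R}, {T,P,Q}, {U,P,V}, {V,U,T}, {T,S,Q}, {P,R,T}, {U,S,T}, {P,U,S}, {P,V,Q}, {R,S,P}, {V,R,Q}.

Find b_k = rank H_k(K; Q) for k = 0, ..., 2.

Order the vertices as P < Q < R < S < T < U < V. Listing each simplex with vertices in this order, K has dimension 2 with simplices:

  0-simplices (7): P, Q, R, S, T, U, V
  1-simplices (18): PQ, PR, PS, PT, PU, PV, QR, QS, QT, QV, RS, RT, RV, ST, SU, TU, TV, UV
  2-simplices (12): PQT, PQV, PRS, PRT, PSU, PUV, QRS, QRV, QST, RTV, STU, TUV

giving chain groups C_0 ≅ Z^7, C_1 ≅ Z^18, C_2 ≅ Z^12.

The boundary map ∂_1: C_1 → C_0 is given by ∂[p,q] = [q] − [p]. For instance
  ∂QS = S − Q.
The resulting 7×18 matrix has rank 6, and its Smith normal form has invariant factors (1,1,1,1,1,1).

The boundary map ∂_2: C_2 → C_1 sends each 2-simplex [p,q,r] to [q,r] − [p,r] + [p,q]. For instance
  ∂STU = TU − SU + ST,
  ∂QRV = RV − QV + QR.
As a 18×12 matrix over Z this has rank 12, with invariant factors (1,1,1,1,1,1,1,1,1,1,1,2).

Reading off H_k = ker ∂_k / im ∂_{k+1}:

  H_0: rank C_0 − rank ∂_1 = 7 − 6 = 1, and the invariant factors of ∂_1 are all 1, so H_0 = Z.
  H_1: rank ker ∂_1 − rank ∂_2 = (18 − 6) − 12 = 0, and ∂_2 has invariant factor 2 > 1, so H_1 = Z/2.
  H_2: rank ker ∂_2 − rank ∂_3 = (12 − 12) − 0 = 0, and there is no ∂_3, so H_2 = 0.

As a check, the Euler characteristic is 7 − 18 + 12 = 1, which agrees with 1 − 0 + 0 = 1.
(K is a triangulation of the real projective plane RP^2.)

Hence the Betti numbers are b_0 = 1, b_1 = 0, b_2 = 0.

b_0 = 1, b_1 = 0, b_2 = 0.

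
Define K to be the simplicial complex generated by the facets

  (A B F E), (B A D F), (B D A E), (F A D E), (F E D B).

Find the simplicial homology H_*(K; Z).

K has 5 vertices, 10 edges, 10 triangles, 5 3-simplices.
rank ∂_0 = 0, rank ∂_1 = 4 ⇒ b_0 = 5 − 0 − 4 = 1; all invariant factors of ∂_1 are 1 so no torsion. So H_0 ≅ Z.
rank ∂_1 = 4, rank ∂_2 = 6 ⇒ b_1 = 10 − 4 − 6 = 0; all invariant factors of ∂_2 are 1 so no torsion. So H_1 ≅ 0.
rank ∂_2 = 6, rank ∂_3 = 4 ⇒ b_2 = 10 − 6 − 4 = 0; all invariant factors of ∂_3 are 1 so no torsion. So H_2 ≅ 0.
rank ∂_3 = 4, rank ∂_4 = 0 ⇒ b_3 = 5 − 4 − 0 = 1. So H_3 ≅ Z.

H_0 ≅ Z,  H_1 = 0,  H_2 = 0,  H_3 ≅ Z.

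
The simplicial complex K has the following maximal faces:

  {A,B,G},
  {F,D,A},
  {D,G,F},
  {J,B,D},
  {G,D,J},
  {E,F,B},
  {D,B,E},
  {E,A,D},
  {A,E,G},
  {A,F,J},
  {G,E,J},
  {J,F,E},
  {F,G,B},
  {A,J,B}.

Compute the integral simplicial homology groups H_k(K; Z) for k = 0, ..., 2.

Order the vertices as A < B < D < E < F < G < J. Listing each simplex with vertices in this order, K has dimension 2 with simplices:

  0-simplices (7): A, B, D, E, F, G, J
  1-simplices (21): AB, AD, AE, AF, AG, AJ, BD, BE, BF, BG, BJ, DE, DF, DG, DJ, EF, EG, EJ, FG, FJ, GJ
  2-simplices (14): ABG, ABJ, ADE, ADF, AEG, AFJ, BDE, BDJ, BEF, BFG, DFG, DGJ, EFJ, EGJ

so the chain groups are C_0 ≅ Z^7, C_1 ≅ Z^21, C_2 ≅ Z^14.

∂_1: C_1 → C_0 maps an edge to its endpoints' difference, ∂[p,q] = q − p. For instance
  ∂AG = G − A.
The resulting 7×21 matrix has rank 6, and its Smith normal form has invariant factors (1,1,1,1,1,1).

The boundary map ∂_2: C_2 → C_1 sends each 2-simplex [p,q,r] to [q,r] − [p,r] + [p,q]. For instance
  ∂AFJ = FJ − AJ + AF,
  ∂ADF = DF − AF + AD.
The 21×14 boundary matrix has rank 13 and Smith normal form diag(1,1,1,1,1,1,1,1,1,1,1,1,1).

From H_k ≅ ker(∂_k) / im(∂_{k+1}) we obtain:

  H_0: rank C_0 − rank ∂_1 = 7 − 6 = 1, and the invariant factors of ∂_1 are all 1, so H_0 ≅ Z.
  H_1: rank ker ∂_1 − rank ∂_2 = (21 − 6) − 13 = 2, and the invariant factors of ∂_2 are all 1, so H_1 ≅ Z^2.
  H_2: rank ker ∂_2 − rank ∂_3 = (14 − 13) − 0 = 1, and there is no ∂_3, so H_2 ≅ Z.

H_0 ≅ Z,  H_1 ≅ Z^2,  H_2 ≅ Z.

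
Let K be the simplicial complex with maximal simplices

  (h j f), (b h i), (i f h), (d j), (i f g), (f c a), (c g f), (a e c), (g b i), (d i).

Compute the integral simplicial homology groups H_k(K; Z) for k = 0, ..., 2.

H_0 ≅ Z,  H_1 ≅ Z,  H_2 = 0.

Take the total order a < b < c < d < e < f < g < h < i < j on the vertex set. Then K (dimension 2) consists of the simplices:

  0-simplices (10): a, b, c, d, e, f, g, h, i, j
  1-simplices (18): ac, ae, af, bg, bh, bi, ce, cf, cg, di, dj, fg, fh, fi, fj, gi, hi, hj
  2-simplices (8): ace, acf, bgi, bhi, cfg, fgi, fhi, fhj

so the chain groups are C_0 ≅ Z^10, C_1 ≅ Z^18, C_2 ≅ Z^8.

Boundary ∂_1: C_1 → C_0 maps an edge to its endpoints' difference, ∂[p,q] = q − p.
This gives a 10×18 integer matrix of rank 9; reducing to Smith normal form yields diagonal entries (1,1,1,1,1,1,1,1,1).

The boundary map ∂_2: C_2 → C_1 acts by ∂[p,q,r] = [q,r] − [p,r] + [p,q]. For instance
  ∂bhi = hi − bi + bh,
  ∂fhi = hi − fi + fh.
The 18×8 boundary matrix has rank 8 and Smith normal form diag(1,1,1,1,1,1,1,1).

Computing H_k = (kernel of ∂_k) / (image of ∂_{k+1}):

  H_0: rank C_0 − rank ∂_1 = 10 − 9 = 1, and the invariant factors of ∂_1 are all 1, so H_0 = Z.
  H_1: rank ker ∂_1 − rank ∂_2 = (18 − 9) − 8 = 1, and the invariant factors of ∂_2 are all 1, so H_1 = Z.
  H_2: rank ker ∂_2 − rank ∂_3 = (8 − 8) − 0 = 0, and there is no ∂_3, so H_2 = 0.

As a check, the Euler characteristic is 10 − 18 + 8 = 0, which agrees with 1 − 1 + 0 = 0.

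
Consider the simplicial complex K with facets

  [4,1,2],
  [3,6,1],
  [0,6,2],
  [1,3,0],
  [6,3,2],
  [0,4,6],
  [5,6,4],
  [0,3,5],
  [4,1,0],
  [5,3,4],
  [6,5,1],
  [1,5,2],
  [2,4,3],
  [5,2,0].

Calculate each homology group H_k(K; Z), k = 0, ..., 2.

Fix the vertex order 0 < 1 < 2 < 3 < 4 < 5 < 6 and write every simplex with vertices in increasing order. Then dim K = 2 and the simplices of K are:

  0-simplices (7): [0], [1], [2], [3], [4], [5], [6]
  1-simplices (21): [0,1], [0,2], [0,3], [0,4], [0,5], [0,6], [1,2], [1,3], [1,4], [1,5], [1,6], [2,3], [2,4], [2,5], [2,6], [3,4], [3,5], [3,6], [4,5], [4,6], [5,6]
  2-simplices (14): [0,1,3], [0,1,4], [0,2,5], [0,2,6], [0,3,5], [0,4,6], [1,2,4], [1,2,5], [1,3,6], [1,5,6], [2,3,4], [2,3,6], [3,4,5], [4,5,6]

Hence C_0 ≅ Z^7, C_1 ≅ Z^21, C_2 ≅ Z^14.

Boundary ∂_1: C_1 → C_0 sends each edge [p,q] (with p < q) to q − p. For instance
  ∂[0,5] = [5] − [0].
This gives a 7×21 integer matrix of rank 6; reducing to Smith normal form yields diagonal entries (1,1,1,1,1,1).

The boundary map ∂_2: C_2 → C_1 sends each 2-simplex [p,q,r] to [q,r] − [p,r] + [p,q]. For instance
  ∂[0,3,5] = [3,5] − [0,5] + [0,3],
  ∂[0,4,6] = [4,6] − [0,6] + [0,4].
This gives a 21×14 integer matrix of rank 13; reducing to Smith normal form yields diagonal entries (1,1,1,1,1,1,1,1,1,1,1,1,1).

Computing H_k = (kernel of ∂_k) / (image of ∂_{k+1}):

  H_0: rank C_0 − rank ∂_1 = 7 − 6 = 1, and the invariant factors of ∂_1 are all 1, so H_0 ≅ Z.
  H_1: rank ker ∂_1 − rank ∂_2 = (21 − 6) − 13 = 2, and the invariant factors of ∂_2 are all 1, so H_1 ≅ Z^2.
  H_2: rank ker ∂_2 − rank ∂_3 = (14 − 13) − 0 = 1, and there is no ∂_3, so H_2 ≅ Z.

H_0 = Z,  H_1 = Z^2,  H_2 = Z.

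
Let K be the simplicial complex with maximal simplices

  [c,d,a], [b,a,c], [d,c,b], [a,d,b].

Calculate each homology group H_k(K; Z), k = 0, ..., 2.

K has 4 vertices, 6 edges, 4 triangles.
rank ∂_0 = 0, rank ∂_1 = 3 ⇒ b_0 = 4 − 0 − 3 = 1; all invariant factors of ∂_1 are 1 so no torsion. So H_0 ≅ Z.
rank ∂_1 = 3, rank ∂_2 = 3 ⇒ b_1 = 6 − 3 − 3 = 0; all invariant factors of ∂_2 are 1 so no torsion. So H_1 ≅ 0.
rank ∂_2 = 3, rank ∂_3 = 0 ⇒ b_2 = 4 − 3 − 0 = 1. So H_2 ≅ Z.

H_0 ≅ Z,  H_1 = 0,  H_2 ≅ Z.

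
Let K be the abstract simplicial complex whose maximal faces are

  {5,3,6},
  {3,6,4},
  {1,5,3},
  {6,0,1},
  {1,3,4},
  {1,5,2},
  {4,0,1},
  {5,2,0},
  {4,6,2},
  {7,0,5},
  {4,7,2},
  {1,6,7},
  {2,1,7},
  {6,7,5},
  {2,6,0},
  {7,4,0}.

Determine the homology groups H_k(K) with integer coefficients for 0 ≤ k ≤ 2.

H_0 ≅ Z,  H_1 ≅ Z^2,  H_2 ≅ Z.

Fix the vertex order 0 < 1 < 2 < 3 < 4 < 5 < 6 < 7 and write every simplex with vertices in increasing order. Then dim K = 2 and the simplices of K are:

  0-simplices (8): [0], [1], [2], [3], [4], [5], [6], [7]
  1-simplices (24): (24 of them)
  2-simplices (16): [0,1,4], [0,1,6], [0,2,5], [0,2,6], [0,4,7], [0,5,7], [1,2,5], [1,2,7], [1,3,4], [1,3,5], [1,6,7], [2,4,6], [2,4,7], [3,4,6], [3,5,6], [5,6,7]

so the chain groups are C_0 ≅ Z^8, C_1 ≅ Z^24, C_2 ≅ Z^16.

The boundary map ∂_1: C_1 → C_0 is given by ∂[p,q] = [q] − [p].
This gives a 8×24 integer matrix of rank 7; reducing to Smith normal form yields diagonal entries (1,1,1,1,1,1,1).

∂_2: C_2 → C_1 acts by ∂[p,q,r] = [q,r] − [p,r] + [p,q]. For instance
  ∂[1,2,7] = [2,7] − [1,7] + [1,2],
  ∂[0,1,4] = [1,4] − [0,4] + [0,1].
This gives a 24×16 integer matrix of rank 15; reducing to Smith normal form yields diagonal entries (1,1,1,1,1,1,1,1,1,1,1,1,1,1,1).

From H_k ≅ ker(∂_k) / im(∂_{k+1}) we obtain:

  H_0: rank C_0 − rank ∂_1 = 8 − 7 = 1, and the invariant factors of ∂_1 are all 1, so H_0 ≅ Z.
  H_1: rank ker ∂_1 − rank ∂_2 = (24 − 7) − 15 = 2, and the invariant factors of ∂_2 are all 1, so H_1 ≅ Z^2.
  H_2: rank ker ∂_2 − rank ∂_3 = (16 − 15) − 0 = 1, and there is no ∂_3, so H_2 ≅ Z.

As a check, the Euler characteristic is 8 − 24 + 16 = 0, which agrees with 1 − 2 + 1 = 0.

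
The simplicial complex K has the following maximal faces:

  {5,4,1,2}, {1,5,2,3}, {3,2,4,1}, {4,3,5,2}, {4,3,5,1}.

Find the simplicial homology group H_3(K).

We work with the vertex ordering 1 < 2 < 3 < 4 < 5. The simplices of K, each written with vertices in increasing order, are:

  0-simplices (5): [1], [2], [3], [4], [5]
  1-simplices (10): [1,2], [1,3], [1,4], [1,5], [2,3], [2,4], [2,5], [3,4], [3,5], [4,5]
  2-simplices (10): [1,2,3], [1,2,4], [1,2,5], [1,3,4], [1,3,5], [1,4,5], [2,3,4], [2,3,5], [2,4,5], [3,4,5]
  3-simplices (5): [1,2,3,4], [1,2,3,5], [1,2,4,5], [1,3,4,5], [2,3,4,5]

Hence C_0 ≅ Z^5, C_1 ≅ Z^10, C_2 ≅ Z^10, C_3 ≅ Z^5.

∂_1: C_1 → C_0 maps an edge to its endpoints' difference, ∂[p,q] = q − p.
The resulting 5×10 matrix has rank 4, and its Smith normal form has invariant factors (1,1,1,1).

The boundary map ∂_2: C_2 → C_1 maps a triangle to the signed sum of its edges. For instance
  ∂[3,4,5] = [4,5] − [3,5] + [3,4],
  ∂[2,3,4] = [3,4] − [2,4] + [2,3].
This gives a 10×10 integer matrix of rank 6; reducing to Smith normal form yields diagonal entries (1,1,1,1,1,1).

Boundary ∂_3: C_3 → C_2 sends each 3-simplex σ to the alternating sum Σ_i (−1)^i (σ with its i-th vertex removed). For instance
  ∂[1,3,4,5] = [3,4,5] − [1,4,5] + [1,3,5] − [1,3,4],
  ∂[1,2,3,5] = [2,3,5] − [1,3,5] + [1,2,5] − [1,2,3].
The resulting 10×5 matrix has rank 4, and its Smith normal form has invariant factors (1,1,1,1).

Computing H_k = (kernel of ∂_k) / (image of ∂_{k+1}):

  H_3: rank ker ∂_3 − rank ∂_4 = (5 − 4) − 0 = 1, and there is no ∂_4, so H_3 = Z.

H_3 ≅ Z.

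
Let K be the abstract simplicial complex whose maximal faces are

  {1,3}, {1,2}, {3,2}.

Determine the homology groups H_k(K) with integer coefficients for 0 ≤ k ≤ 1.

K has 3 vertices, 3 edges.
rank ∂_0 = 0, rank ∂_1 = 2 ⇒ b_0 = 3 − 0 − 2 = 1; all invariant factors of ∂_1 are 1 so no torsion. So H_0 = Z.
rank ∂_1 = 2, rank ∂_2 = 0 ⇒ b_1 = 3 − 2 − 0 = 1. So H_1 = Z.

H_0 = Z,  H_1 = Z.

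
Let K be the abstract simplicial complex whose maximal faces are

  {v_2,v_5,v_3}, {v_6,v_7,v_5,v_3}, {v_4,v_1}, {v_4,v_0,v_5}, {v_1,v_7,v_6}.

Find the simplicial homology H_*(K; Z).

K has 8 vertices, 14 edges, 7 triangles, 1 3-simplex.
rank ∂_0 = 0, rank ∂_1 = 7 ⇒ b_0 = 8 − 0 − 7 = 1; all invariant factors of ∂_1 are 1 so no torsion. So H_0 ≅ Z.
rank ∂_1 = 7, rank ∂_2 = 6 ⇒ b_1 = 14 − 7 − 6 = 1; all invariant factors of ∂_2 are 1 so no torsion. So H_1 ≅ Z.
rank ∂_2 = 6, rank ∂_3 = 1 ⇒ b_2 = 7 − 6 − 1 = 0; all invariant factors of ∂_3 are 1 so no torsion. So H_2 ≅ 0.
rank ∂_3 = 1, rank ∂_4 = 0 ⇒ b_3 = 1 − 1 − 0 = 0. So H_3 ≅ 0.

H_0 ≅ Z,  H_1 ≅ Z,  H_2 = 0,  H_3 = 0.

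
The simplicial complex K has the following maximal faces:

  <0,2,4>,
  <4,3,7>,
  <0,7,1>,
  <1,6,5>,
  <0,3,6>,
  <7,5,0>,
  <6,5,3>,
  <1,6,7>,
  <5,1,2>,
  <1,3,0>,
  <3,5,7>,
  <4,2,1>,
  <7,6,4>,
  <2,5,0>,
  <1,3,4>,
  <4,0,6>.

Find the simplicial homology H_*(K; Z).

Take the total order 0 < 1 < 2 < 3 < 4 < 5 < 6 < 7 on the vertex set. Then K (dimension 2) consists of the simplices:

  0-simplices (8): [0], [1], [2], [3], [4], [5], [6], [7]
  1-simplices (24): (24 of them)
  2-simplices (16): [0,1,3], [0,1,7], [0,2,4], [0,2,5], [0,3,6], [0,4,6], [0,5,7], [1,2,4], [1,2,5], [1,3,4], [1,5,6], [1,6,7], [3,4,7], [3,5,6], [3,5,7], [4,6,7]

giving chain groups C_0 ≅ Z^8, C_1 ≅ Z^24, C_2 ≅ Z^16.

Boundary ∂_1: C_1 → C_0 sends each edge [p,q] (with p < q) to q − p. For instance
  ∂[1,6] = [6] − [1].
As a 8×24 matrix over Z this has rank 7, with invariant factors (1,1,1,1,1,1,1).

Boundary ∂_2: C_2 → C_1 acts by ∂[p,q,r] = [q,r] − [p,r] + [p,q]. For instance
  ∂[0,1,3] = [1,3] − [0,3] + [0,1],
  ∂[1,5,6] = [5,6] − [1,6] + [1,5].
The resulting 24×16 matrix has rank 15, and its Smith normal form has invariant factors (1,1,1,1,1,1,1,1,1,1,1,1,1,1,1).

Reading off H_k = ker ∂_k / im ∂_{k+1}:

  H_0: rank C_0 − rank ∂_1 = 8 − 7 = 1, and the invariant factors of ∂_1 are all 1, so H_0 = Z.
  H_1: rank ker ∂_1 − rank ∂_2 = (24 − 7) − 15 = 2, and the invariant factors of ∂_2 are all 1, so H_1 = Z^2.
  H_2: rank ker ∂_2 − rank ∂_3 = (16 − 15) − 0 = 1, and there is no ∂_3, so H_2 = Z.

H_0 = Z,  H_1 = Z^2,  H_2 = Z.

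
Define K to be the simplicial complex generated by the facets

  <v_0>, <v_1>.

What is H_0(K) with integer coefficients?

Order the vertices as v_0 < v_1. Listing each simplex with vertices in this order, K has dimension 0 with simplices:

  0-simplices (2): [v_0], [v_1]

giving chain groups C_0 ≅ Z^2.

Computing H_k = (kernel of ∂_k) / (image of ∂_{k+1}):

  H_0: rank C_0 − rank ∂_1 = 2 − 0 = 2, and there is no ∂_1, so H_0 = Z^2.

H_0 = Z^2.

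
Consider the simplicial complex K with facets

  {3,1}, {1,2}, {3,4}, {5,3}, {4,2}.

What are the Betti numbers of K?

Fix the vertex order 1 < 2 < 3 < 4 < 5 and write every simplex with vertices in increasing order. Then dim K = 1 and the simplices of K are:

  0-simplices (5): [1], [2], [3], [4], [5]
  1-simplices (5): [1,2], [1,3], [2,4], [3,4], [3,5]

Hence C_0 ≅ Z^5, C_1 ≅ Z^5.

Boundary ∂_1: C_1 → C_0 maps an edge to its endpoints' difference, ∂[p,q] = q − p.
The resulting 5×5 matrix has rank 4, and its Smith normal form has invariant factors (1,1,1,1).

Now H_k = ker ∂_k / im ∂_{k+1}, so:

  H_0: rank C_0 − rank ∂_1 = 5 − 4 = 1, and the invariant factors of ∂_1 are all 1, so H_0 ≅ Z.
  H_1: rank ker ∂_1 − rank ∂_2 = (5 − 4) − 0 = 1, and there is no ∂_2, so H_1 ≅ Z.

As a check, the Euler characteristic is 5 − 5 = 0, which agrees with 1 − 1 = 0.

Hence the Betti numbers are b_0 = 1, b_1 = 1.

b_0 = 1, b_1 = 1.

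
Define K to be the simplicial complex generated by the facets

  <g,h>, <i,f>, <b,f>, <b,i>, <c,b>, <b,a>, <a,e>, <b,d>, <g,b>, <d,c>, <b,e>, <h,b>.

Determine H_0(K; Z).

Order the vertices as a < b < c < d < e < f < g < h < i. Listing each simplex with vertices in this order, K has dimension 1 with simplices:

  0-simplices (9): a, b, c, d, e, f, g, h, i
  1-simplices (12): ab, ae, bc, bd, be, bf, bg, bh, bi, cd, fi, gh

so the chain groups are C_0 ≅ Z^9, C_1 ≅ Z^12.

Boundary ∂_1: C_1 → C_0 maps an edge to its endpoints' difference, ∂[p,q] = q − p.
This gives a 9×12 integer matrix of rank 8; reducing to Smith normal form yields diagonal entries (1,1,1,1,1,1,1,1).

Reading off H_k = ker ∂_k / im ∂_{k+1}:

  H_0: rank C_0 − rank ∂_1 = 9 − 8 = 1, and the invariant factors of ∂_1 are all 1, so H_0 = Z.

(K is a triangulation of a wedge of 4 circles.)

H_0 ≅ Z.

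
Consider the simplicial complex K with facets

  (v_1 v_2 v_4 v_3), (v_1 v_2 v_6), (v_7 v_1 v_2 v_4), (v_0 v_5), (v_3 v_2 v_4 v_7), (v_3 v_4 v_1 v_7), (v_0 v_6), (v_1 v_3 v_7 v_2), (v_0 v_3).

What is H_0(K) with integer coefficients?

Take the total order v_0 < v_1 < v_2 < v_3 < v_4 < v_5 < v_6 < v_7 on the vertex set. Then K (dimension 3) consists of the simplices:

  0-simplices (8): [v_0], [v_1], [v_2], [v_3], [v_4], [v_5], [v_6], [v_7]
  1-simplices (15): (15 of them)
  2-simplices (11): (11 of them)
  3-simplices (5): [v_1,v_2,v_3,v_4], [v_1,v_2,v_3,v_7], [v_1,v_2,v_4,v_7], [v_1,v_3,v_4,v_7], [v_2,v_3,v_4,v_7]

Hence C_0 ≅ Z^8, C_1 ≅ Z^15, C_2 ≅ Z^11, C_3 ≅ Z^5.

The boundary map ∂_1: C_1 → C_0 is given by ∂[p,q] = [q] − [p].
As a 8×15 matrix over Z this has rank 7, with invariant factors (1,1,1,1,1,1,1).

The boundary map ∂_2: C_2 → C_1 acts by ∂[p,q,r] = [q,r] − [p,r] + [p,q]. For instance
  ∂[v_1,v_2,v_3] = [v_2,v_3] − [v_1,v_3] + [v_1,v_2],
  ∂[v_2,v_3,v_4] = [v_3,v_4] − [v_2,v_4] + [v_2,v_3].
The 15×11 boundary matrix has rank 7 and Smith normal form diag(1,1,1,1,1,1,1).

The boundary map ∂_3: C_3 → C_2 sends each 3-simplex σ to the alternating sum Σ_i (−1)^i (σ with its i-th vertex removed). For instance
  ∂[v_1,v_2,v_4,v_7] = [v_2,v_4,v_7] − [v_1,v_4,v_7] + [v_1,v_2,v_7] − [v_1,v_2,v_4],
  ∂[v_1,v_2,v_3,v_7] = [v_2,v_3,v_7] − [v_1,v_3,v_7] + [v_1,v_2,v_7] − [v_1,v_2,v_3].
As a 11×5 matrix over Z this has rank 4, with invariant factors (1,1,1,1).

Now H_k = ker ∂_k / im ∂_{k+1}, so:

  H_0: rank C_0 − rank ∂_1 = 8 − 7 = 1, and the invariant factors of ∂_1 are all 1, so H_0 = Z.

H_0 ≅ Z.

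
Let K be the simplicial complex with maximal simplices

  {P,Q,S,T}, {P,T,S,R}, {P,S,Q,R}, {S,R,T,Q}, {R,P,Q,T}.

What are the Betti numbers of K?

b_0 = 1, b_1 = 0, b_2 = 0, b_3 = 1.

We work with the vertex ordering P < Q < R < S < T. The simplices of K, each written with vertices in increasing order, are:

  0-simplices (5): P, Q, R, S, T
  1-simplices (10): PQ, PR, PS, PT, QR, QS, QT, RS, RT, ST
  2-simplices (10): PQR, PQS, PQT, PRS, PRT, PST, QRS, QRT, QST, RST
  3-simplices (5): PQRS, PQRT, PQST, PRST, QRST

Hence C_0 ≅ Z^5, C_1 ≅ Z^10, C_2 ≅ Z^10, C_3 ≅ Z^5.

Boundary ∂_1: C_1 → C_0 maps an edge to its endpoints' difference, ∂[p,q] = q − p. For instance
  ∂PS = S − P.
As a 5×10 matrix over Z this has rank 4, with invariant factors (1,1,1,1).

∂_2: C_2 → C_1 acts by ∂[p,q,r] = [q,r] − [p,r] + [p,q]. For instance
  ∂QRT = RT − QT + QR,
  ∂PST = ST − PT + PS.
The resulting 10×10 matrix has rank 6, and its Smith normal form has invariant factors (1,1,1,1,1,1).

The boundary map ∂_3: C_3 → C_2 sends each 3-simplex σ to the alternating sum Σ_i (−1)^i (σ with its i-th vertex removed). For instance
  ∂PRST = RST − PST + PRT − PRS,
  ∂QRST = RST − QST + QRT − QRS.
This gives a 10×5 integer matrix of rank 4; reducing to Smith normal form yields diagonal entries (1,1,1,1).

From H_k ≅ ker(∂_k) / im(∂_{k+1}) we obtain:

  H_0: rank C_0 − rank ∂_1 = 5 − 4 = 1, and the invariant factors of ∂_1 are all 1, so H_0 ≅ Z.
  H_1: rank ker ∂_1 − rank ∂_2 = (10 − 4) − 6 = 0, and the invariant factors of ∂_2 are all 1, so H_1 ≅ 0.
  H_2: rank ker ∂_2 − rank ∂_3 = (10 − 6) − 4 = 0, and the invariant factors of ∂_3 are all 1, so H_2 ≅ 0.
  H_3: rank ker ∂_3 − rank ∂_4 = (5 − 4) − 0 = 1, and there is no ∂_4, so H_3 ≅ Z.

As a check, the Euler characteristic is 5 − 10 + 10 − 5 = 0, which agrees with 1 − 0 + 0 − 1 = 0.

Hence the Betti numbers are b_0 = 1, b_1 = 0, b_2 = 0, b_3 = 1.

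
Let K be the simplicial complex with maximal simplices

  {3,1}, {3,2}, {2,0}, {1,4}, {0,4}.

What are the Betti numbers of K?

b_0 = 1, b_1 = 1.

Take the total order 0 < 1 < 2 < 3 < 4 on the vertex set. Then K (dimension 1) consists of the simplices:

  0-simplices (5): [0], [1], [2], [3], [4]
  1-simplices (5): [0,2], [0,4], [1,3], [1,4], [2,3]

giving chain groups C_0 ≅ Z^5, C_1 ≅ Z^5.

∂_1: C_1 → C_0 maps an edge to its endpoints' difference, ∂[p,q] = q − p.
This gives a 5×5 integer matrix of rank 4; reducing to Smith normal form yields diagonal entries (1,1,1,1).

Now H_k = ker ∂_k / im ∂_{k+1}, so:

  H_0: rank C_0 − rank ∂_1 = 5 − 4 = 1, and the invariant factors of ∂_1 are all 1, so H_0 ≅ Z.
  H_1: rank ker ∂_1 − rank ∂_2 = (5 − 4) − 0 = 1, and there is no ∂_2, so H_1 ≅ Z.

As a check, the Euler characteristic is 5 − 5 = 0, which agrees with 1 − 1 = 0.
(K is a triangulation of the circle S^1.)

Hence the Betti numbers are b_0 = 1, b_1 = 1.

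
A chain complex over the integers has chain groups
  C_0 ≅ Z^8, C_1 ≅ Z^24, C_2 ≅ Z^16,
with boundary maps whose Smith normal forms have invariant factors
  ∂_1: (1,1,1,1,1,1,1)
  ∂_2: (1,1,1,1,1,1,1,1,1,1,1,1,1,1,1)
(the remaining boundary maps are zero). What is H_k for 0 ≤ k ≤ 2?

H_0: b_0 = 8 − 0 − 7 = 1; torsion from ∂_1 factors > 1: none. So H_0 = Z.
H_1: b_1 = 24 − 7 − 15 = 2; torsion from ∂_2 factors > 1: none. So H_1 = Z^2.
H_2: b_2 = 16 − 15 − 0 = 1; torsion from ∂_3 factors > 1: none. So H_2 = Z.

H_0 = Z,  H_1 = Z^2,  H_2 = Z.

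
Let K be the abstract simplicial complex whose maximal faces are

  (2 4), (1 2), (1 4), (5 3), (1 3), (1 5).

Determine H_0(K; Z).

H_0 ≅ Z.

Order the vertices as 1 < 2 < 3 < 4 < 5. Listing each simplex with vertices in this order, K has dimension 1 with simplices:

  0-simplices (5): [1], [2], [3], [4], [5]
  1-simplices (6): [1,2], [1,3], [1,4], [1,5], [2,4], [3,5]

so the chain groups are C_0 ≅ Z^5, C_1 ≅ Z^6.

The boundary map ∂_1: C_1 → C_0 maps an edge to its endpoints' difference, ∂[p,q] = q − p. For instance
  ∂[3,5] = [5] − [3].
This gives a 5×6 integer matrix of rank 4; reducing to Smith normal form yields diagonal entries (1,1,1,1).

Computing H_k = (kernel of ∂_k) / (image of ∂_{k+1}):

  H_0: rank C_0 − rank ∂_1 = 5 − 4 = 1, and the invariant factors of ∂_1 are all 1, so H_0 = Z.

(K is a triangulation of a wedge of 2 circles.)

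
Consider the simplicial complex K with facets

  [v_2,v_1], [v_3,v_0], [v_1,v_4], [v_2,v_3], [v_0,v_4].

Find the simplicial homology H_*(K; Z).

We work with the vertex ordering v_0 < v_1 < v_2 < v_3 < v_4. The simplices of K, each written with vertices in increasing order, are:

  0-simplices (5): [v_0], [v_1], [v_2], [v_3], [v_4]
  1-simplices (5): [v_0,v_3], [v_0,v_4], [v_1,v_2], [v_1,v_4], [v_2,v_3]

giving chain groups C_0 ≅ Z^5, C_1 ≅ Z^5.

Boundary ∂_1: C_1 → C_0 sends each edge [p,q] (with p < q) to q − p.
The 5×5 boundary matrix has rank 4 and Smith normal form diag(1,1,1,1).

From H_k ≅ ker(∂_k) / im(∂_{k+1}) we obtain:

  H_0: rank C_0 − rank ∂_1 = 5 − 4 = 1, and the invariant factors of ∂_1 are all 1, so H_0 ≅ Z.
  H_1: rank ker ∂_1 − rank ∂_2 = (5 − 4) − 0 = 1, and there is no ∂_2, so H_1 ≅ Z.

As a check, the Euler characteristic is 5 − 5 = 0, which agrees with 1 − 1 = 0.

H_0 = Z,  H_1 = Z.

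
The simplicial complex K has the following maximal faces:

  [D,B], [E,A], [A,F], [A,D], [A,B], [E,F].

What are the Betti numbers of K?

Order the vertices as A < B < D < E < F. Listing each simplex with vertices in this order, K has dimension 1 with simplices:

  0-simplices (5): A, B, D, E, F
  1-simplices (6): AB, AD, AE, AF, BD, EF

giving chain groups C_0 ≅ Z^5, C_1 ≅ Z^6.

The boundary map ∂_1: C_1 → C_0 maps an edge to its endpoints' difference, ∂[p,q] = q − p. For instance
  ∂AE = E − A.
The resulting 5×6 matrix has rank 4, and its Smith normal form has invariant factors (1,1,1,1).

From H_k ≅ ker(∂_k) / im(∂_{k+1}) we obtain:

  H_0: rank C_0 − rank ∂_1 = 5 − 4 = 1, and the invariant factors of ∂_1 are all 1, so H_0 ≅ Z.
  H_1: rank ker ∂_1 − rank ∂_2 = (6 − 4) − 0 = 2, and there is no ∂_2, so H_1 ≅ Z^2.

Hence the Betti numbers are b_0 = 1, b_1 = 2.

b_0 = 1, b_1 = 2.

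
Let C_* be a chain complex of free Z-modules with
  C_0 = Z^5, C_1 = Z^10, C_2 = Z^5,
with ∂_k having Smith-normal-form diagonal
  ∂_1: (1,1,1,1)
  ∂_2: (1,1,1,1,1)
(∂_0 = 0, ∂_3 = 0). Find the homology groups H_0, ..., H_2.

H_0 = Z,  H_1 = Z,  H_2 = 0.

H_0: b_0 = 5 − 0 − 4 = 1; torsion from ∂_1 factors > 1: none. So H_0 = Z.
H_1: b_1 = 10 − 4 − 5 = 1; torsion from ∂_2 factors > 1: none. So H_1 = Z.
H_2: b_2 = 5 − 5 − 0 = 0; torsion from ∂_3 factors > 1: none. So H_2 = 0.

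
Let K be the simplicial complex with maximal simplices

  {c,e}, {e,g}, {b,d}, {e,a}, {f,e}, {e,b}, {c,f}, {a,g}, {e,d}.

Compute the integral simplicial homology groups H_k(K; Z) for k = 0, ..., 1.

H_0 = Z,  H_1 = Z^3.

We work with the vertex ordering a < b < c < d < e < f < g. The simplices of K, each written with vertices in increasing order, are:

  0-simplices (7): a, b, c, d, e, f, g
  1-simplices (9): ae, ag, bd, be, ce, cf, de, ef, eg

so the chain groups are C_0 ≅ Z^7, C_1 ≅ Z^9.

The boundary map ∂_1: C_1 → C_0 is given by ∂[p,q] = [q] − [p]. For instance
  ∂be = e − b.
The resulting 7×9 matrix has rank 6, and its Smith normal form has invariant factors (1,1,1,1,1,1).

Reading off H_k = ker ∂_k / im ∂_{k+1}:

  H_0: rank C_0 − rank ∂_1 = 7 − 6 = 1, and the invariant factors of ∂_1 are all 1, so H_0 = Z.
  H_1: rank ker ∂_1 − rank ∂_2 = (9 − 6) − 0 = 3, and there is no ∂_2, so H_1 = Z^3.

As a check, the Euler characteristic is 7 − 9 = -2, which agrees with 1 − 3 = -2.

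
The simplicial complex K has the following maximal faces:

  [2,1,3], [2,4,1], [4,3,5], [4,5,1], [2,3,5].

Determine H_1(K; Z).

Fix the vertex order 1 < 2 < 3 < 4 < 5 and write every simplex with vertices in increasing order. Then dim K = 2 and the simplices of K are:

  0-simplices (5): [1], [2], [3], [4], [5]
  1-simplices (10): [1,2], [1,3], [1,4], [1,5], [2,3], [2,4], [2,5], [3,4], [3,5], [4,5]
  2-simplices (5): [1,2,3], [1,2,4], [1,4,5], [2,3,5], [3,4,5]

Hence C_0 ≅ Z^5, C_1 ≅ Z^10, C_2 ≅ Z^5.

The boundary map ∂_1: C_1 → C_0 sends each edge [p,q] (with p < q) to q − p. For instance
  ∂[3,4] = [4] − [3].
As a 5×10 matrix over Z this has rank 4, with invariant factors (1,1,1,1).

∂_2: C_2 → C_1 maps a triangle to the signed sum of its edges. For instance
  ∂[1,2,3] = [2,3] − [1,3] + [1,2],
  ∂[1,2,4] = [2,4] − [1,4] + [1,2].
The 10×5 boundary matrix has rank 5 and Smith normal form diag(1,1,1,1,1).

Computing H_k = (kernel of ∂_k) / (image of ∂_{k+1}):

  H_1: rank ker ∂_1 − rank ∂_2 = (10 − 4) − 5 = 1, and the invariant factors of ∂_2 are all 1, so H_1 = Z.

(K is a triangulation of the Möbius band.)

H_1 = Z.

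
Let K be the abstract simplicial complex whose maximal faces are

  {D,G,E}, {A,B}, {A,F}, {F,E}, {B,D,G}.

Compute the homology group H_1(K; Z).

Order the vertices as A < B < D < E < F < G. Listing each simplex with vertices in this order, K has dimension 2 with simplices:

  0-simplices (6): A, B, D, E, F, G
  1-simplices (8): AB, AF, BD, BG, DE, DG, EF, EG
  2-simplices (2): BDG, DEG

giving chain groups C_0 ≅ Z^6, C_1 ≅ Z^8, C_2 ≅ Z^2.

∂_1: C_1 → C_0 sends each edge [p,q] (with p < q) to q − p. For instance
  ∂EG = G − E.
The resulting 6×8 matrix has rank 5, and its Smith normal form has invariant factors (1,1,1,1,1).

The boundary map ∂_2: C_2 → C_1 sends each 2-simplex [p,q,r] to [q,r] − [p,r] + [p,q]. For instance
  ∂DEG = EG − DG + DE,
  ∂BDG = DG − BG + BD.
The resulting 8×2 matrix has rank 2, and its Smith normal form has invariant factors (1,1).

Computing H_k = (kernel of ∂_k) / (image of ∂_{k+1}):

  H_1: rank ker ∂_1 − rank ∂_2 = (8 − 5) − 2 = 1, and the invariant factors of ∂_2 are all 1, so H_1 = Z.

H_1 ≅ Z.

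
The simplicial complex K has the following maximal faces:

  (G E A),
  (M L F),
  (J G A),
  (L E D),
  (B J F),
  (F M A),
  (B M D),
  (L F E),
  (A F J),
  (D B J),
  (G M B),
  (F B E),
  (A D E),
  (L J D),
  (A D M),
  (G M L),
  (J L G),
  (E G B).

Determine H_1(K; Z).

Take the total order A < B < D < E < F < G < J < L < M on the vertex set. Then K (dimension 2) consists of the simplices:

  0-simplices (9): A, B, D, E, F, G, J, L, M
  1-simplices (27): AD, AE, AF, AG, AJ, AM, BD, BE, BF, BG, BJ, BM, DE, DJ, DL, DM, EF, EG, EL, FJ, FL, FM, GJ, GL, GM, JL, LM
  2-simplices (18): ADE, ADM, AEG, AFJ, AFM, AGJ, BDJ, BDM, BEF, BEG, BFJ, BGM, DEL, DJL, EFL, FLM, GJL, GLM

Hence C_0 ≅ Z^9, C_1 ≅ Z^27, C_2 ≅ Z^18.

Boundary ∂_1: C_1 → C_0 maps an edge to its endpoints' difference, ∂[p,q] = q − p. For instance
  ∂GM = M − G.
As a 9×27 matrix over Z this has rank 8, with invariant factors (1,1,1,1,1,1,1,1).

∂_2: C_2 → C_1 sends each 2-simplex [p,q,r] to [q,r] − [p,r] + [p,q]. For instance
  ∂BEG = EG − BG + BE,
  ∂GJL = JL − GL + GJ.
The resulting 27×18 matrix has rank 17, and its Smith normal form has invariant factors (1,1,1,1,1,1,1,1,1,1,1,1,1,1,1,1,1).

From H_k ≅ ker(∂_k) / im(∂_{k+1}) we obtain:

  H_1: rank ker ∂_1 − rank ∂_2 = (27 − 8) − 17 = 2, and the invariant factors of ∂_2 are all 1, so H_1 ≅ Z^2.

(K is a triangulation of the torus T^2.)

H_1 ≅ Z^2.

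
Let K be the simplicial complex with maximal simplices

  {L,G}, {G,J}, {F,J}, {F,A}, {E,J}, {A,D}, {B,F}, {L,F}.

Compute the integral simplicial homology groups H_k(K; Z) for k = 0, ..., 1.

H_0 = Z,  H_1 = Z.

Order the vertices as A < B < D < E < F < G < J < L. Listing each simplex with vertices in this order, K has dimension 1 with simplices:

  0-simplices (8): A, B, D, E, F, G, J, L
  1-simplices (8): AD, AF, BF, EJ, FJ, FL, GJ, GL

so the chain groups are C_0 ≅ Z^8, C_1 ≅ Z^8.

Boundary ∂_1: C_1 → C_0 is given by ∂[p,q] = [q] − [p]. For instance
  ∂EJ = J − E.
The 8×8 boundary matrix has rank 7 and Smith normal form diag(1,1,1,1,1,1,1).

Now H_k = ker ∂_k / im ∂_{k+1}, so:

  H_0: rank C_0 − rank ∂_1 = 8 − 7 = 1, and the invariant factors of ∂_1 are all 1, so H_0 = Z.
  H_1: rank ker ∂_1 − rank ∂_2 = (8 − 7) − 0 = 1, and there is no ∂_2, so H_1 = Z.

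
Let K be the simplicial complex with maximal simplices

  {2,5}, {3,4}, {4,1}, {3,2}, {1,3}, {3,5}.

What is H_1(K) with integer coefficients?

H_1 = Z^2.

Fix the vertex order 1 < 2 < 3 < 4 < 5 and write every simplex with vertices in increasing order. Then dim K = 1 and the simplices of K are:

  0-simplices (5): [1], [2], [3], [4], [5]
  1-simplices (6): [1,3], [1,4], [2,3], [2,5], [3,4], [3,5]

Hence C_0 ≅ Z^5, C_1 ≅ Z^6.

The boundary map ∂_1: C_1 → C_0 is given by ∂[p,q] = [q] − [p]. For instance
  ∂[2,5] = [5] − [2].
The 5×6 boundary matrix has rank 4 and Smith normal form diag(1,1,1,1).

Now H_k = ker ∂_k / im ∂_{k+1}, so:

  H_1: rank ker ∂_1 − rank ∂_2 = (6 − 4) − 0 = 2, and there is no ∂_2, so H_1 ≅ Z^2.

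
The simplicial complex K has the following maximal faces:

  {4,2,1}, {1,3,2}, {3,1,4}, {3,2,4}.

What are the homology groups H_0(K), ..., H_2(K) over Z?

H_0 = Z,  H_1 = 0,  H_2 = Z.

We work with the vertex ordering 1 < 2 < 3 < 4. The simplices of K, each written with vertices in increasing order, are:

  0-simplices (4): [1], [2], [3], [4]
  1-simplices (6): [1,2], [1,3], [1,4], [2,3], [2,4], [3,4]
  2-simplices (4): [1,2,3], [1,2,4], [1,3,4], [2,3,4]

Hence C_0 ≅ Z^4, C_1 ≅ Z^6, C_2 ≅ Z^4.

Boundary ∂_1: C_1 → C_0 maps an edge to its endpoints' difference, ∂[p,q] = q − p. For instance
  ∂[3,4] = [4] − [3].
This gives a 4×6 integer matrix of rank 3; reducing to Smith normal form yields diagonal entries (1,1,1).

∂_2: C_2 → C_1 acts by ∂[p,q,r] = [q,r] − [p,r] + [p,q]. For instance
  ∂[2,3,4] = [3,4] − [2,4] + [2,3],
  ∂[1,3,4] = [3,4] − [1,4] + [1,3].
The 6×4 boundary matrix has rank 3 and Smith normal form diag(1,1,1).

From H_k ≅ ker(∂_k) / im(∂_{k+1}) we obtain:

  H_0: rank C_0 − rank ∂_1 = 4 − 3 = 1, and the invariant factors of ∂_1 are all 1, so H_0 = Z.
  H_1: rank ker ∂_1 − rank ∂_2 = (6 − 3) − 3 = 0, and the invariant factors of ∂_2 are all 1, so H_1 = 0.
  H_2: rank ker ∂_2 − rank ∂_3 = (4 − 3) − 0 = 1, and there is no ∂_3, so H_2 = Z.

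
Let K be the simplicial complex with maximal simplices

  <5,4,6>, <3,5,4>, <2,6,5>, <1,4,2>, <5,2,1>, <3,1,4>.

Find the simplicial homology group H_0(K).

H_0 = Z.

Fix the vertex order 1 < 2 < 3 < 4 < 5 < 6 and write every simplex with vertices in increasing order. Then dim K = 2 and the simplices of K are:

  0-simplices (6): [1], [2], [3], [4], [5], [6]
  1-simplices (12): [1,2], [1,3], [1,4], [1,5], [2,4], [2,5], [2,6], [3,4], [3,5], [4,5], [4,6], [5,6]
  2-simplices (6): [1,2,4], [1,2,5], [1,3,4], [2,5,6], [3,4,5], [4,5,6]

giving chain groups C_0 ≅ Z^6, C_1 ≅ Z^12, C_2 ≅ Z^6.

Boundary ∂_1: C_1 → C_0 sends each edge [p,q] (with p < q) to q − p. For instance
  ∂[4,6] = [6] − [4].
The 6×12 boundary matrix has rank 5 and Smith normal form diag(1,1,1,1,1).

∂_2: C_2 → C_1 sends each 2-simplex [p,q,r] to [q,r] − [p,r] + [p,q]. For instance
  ∂[4,5,6] = [5,6] − [4,6] + [4,5],
  ∂[1,2,5] = [2,5] − [1,5] + [1,2].
This gives a 12×6 integer matrix of rank 6; reducing to Smith normal form yields diagonal entries (1,1,1,1,1,1).

Reading off H_k = ker ∂_k / im ∂_{k+1}:

  H_0: rank C_0 − rank ∂_1 = 6 − 5 = 1, and the invariant factors of ∂_1 are all 1, so H_0 = Z.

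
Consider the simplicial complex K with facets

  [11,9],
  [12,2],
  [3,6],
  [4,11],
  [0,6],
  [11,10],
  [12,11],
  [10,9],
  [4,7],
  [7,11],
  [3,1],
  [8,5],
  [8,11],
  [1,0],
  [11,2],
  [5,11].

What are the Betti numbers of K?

b_0 = 2, b_1 = 5.

We work with the vertex ordering 0 < 1 < 2 < 3 < 4 < 5 < 6 < 7 < 8 < 9 < 10 < 11 < 12. The simplices of K, each written with vertices in increasing order, are:

  0-simplices (13): [0], [1], [2], [3], [4], [5], [6], [7], [8], [9], [10], [11], [12]
  1-simplices (16): [0,1], [0,6], [1,3], [2,11], [2,12], [3,6], [4,7], [4,11], [5,8], [5,11], [7,11], [8,11], [9,10], [9,11], [10,11], [11,12]

so the chain groups are C_0 ≅ Z^13, C_1 ≅ Z^16.

Boundary ∂_1: C_1 → C_0 is given by ∂[p,q] = [q] − [p].
The 13×16 boundary matrix has rank 11 and Smith normal form diag(1,1,1,1,1,1,1,1,1,1,1).

From H_k ≅ ker(∂_k) / im(∂_{k+1}) we obtain:

  H_0: rank C_0 − rank ∂_1 = 13 − 11 = 2, and the invariant factors of ∂_1 are all 1, so H_0 ≅ Z^2.
  H_1: rank ker ∂_1 − rank ∂_2 = (16 − 11) − 0 = 5, and there is no ∂_2, so H_1 ≅ Z^5.

Hence the Betti numbers are b_0 = 2, b_1 = 5.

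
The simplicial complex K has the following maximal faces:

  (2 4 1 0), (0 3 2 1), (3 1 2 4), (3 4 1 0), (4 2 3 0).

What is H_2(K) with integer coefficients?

H_2 ≅ 0.

We work with the vertex ordering 0 < 1 < 2 < 3 < 4. The simplices of K, each written with vertices in increasing order, are:

  0-simplices (5): [0], [1], [2], [3], [4]
  1-simplices (10): [0,1], [0,2], [0,3], [0,4], [1,2], [1,3], [1,4], [2,3], [2,4], [3,4]
  2-simplices (10): [0,1,2], [0,1,3], [0,1,4], [0,2,3], [0,2,4], [0,3,4], [1,2,3], [1,2,4], [1,3,4], [2,3,4]
  3-simplices (5): [0,1,2,3], [0,1,2,4], [0,1,3,4], [0,2,3,4], [1,2,3,4]

so the chain groups are C_0 ≅ Z^5, C_1 ≅ Z^10, C_2 ≅ Z^10, C_3 ≅ Z^5.

∂_1: C_1 → C_0 sends each edge [p,q] (with p < q) to q − p. For instance
  ∂[0,2] = [2] − [0].
This gives a 5×10 integer matrix of rank 4; reducing to Smith normal form yields diagonal entries (1,1,1,1).

∂_2: C_2 → C_1 acts by ∂[p,q,r] = [q,r] − [p,r] + [p,q]. For instance
  ∂[2,3,4] = [3,4] − [2,4] + [2,3],
  ∂[0,2,4] = [2,4] − [0,4] + [0,2].
As a 10×10 matrix over Z this has rank 6, with invariant factors (1,1,1,1,1,1).

The boundary map ∂_3: C_3 → C_2 sends each 3-simplex σ to the alternating sum Σ_i (−1)^i (σ with its i-th vertex removed). For instance
  ∂[0,2,3,4] = [2,3,4] − [0,3,4] + [0,2,4] − [0,2,3],
  ∂[0,1,2,3] = [1,2,3] − [0,2,3] + [0,1,3] − [0,1,2].
The 10×5 boundary matrix has rank 4 and Smith normal form diag(1,1,1,1).

Computing H_k = (kernel of ∂_k) / (image of ∂_{k+1}):

  H_2: rank ker ∂_2 − rank ∂_3 = (10 − 6) − 4 = 0, and the invariant factors of ∂_3 are all 1, so H_2 = 0.

(K is a triangulation of the 3-sphere S^3.)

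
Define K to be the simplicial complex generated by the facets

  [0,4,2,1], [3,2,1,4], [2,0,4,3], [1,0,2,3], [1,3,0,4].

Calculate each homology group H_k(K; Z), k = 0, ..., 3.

Fix the vertex order 0 < 1 < 2 < 3 < 4 and write every simplex with vertices in increasing order. Then dim K = 3 and the simplices of K are:

  0-simplices (5): [0], [1], [2], [3], [4]
  1-simplices (10): [0,1], [0,2], [0,3], [0,4], [1,2], [1,3], [1,4], [2,3], [2,4], [3,4]
  2-simplices (10): [0,1,2], [0,1,3], [0,1,4], [0,2,3], [0,2,4], [0,3,4], [1,2,3], [1,2,4], [1,3,4], [2,3,4]
  3-simplices (5): [0,1,2,3], [0,1,2,4], [0,1,3,4], [0,2,3,4], [1,2,3,4]

giving chain groups C_0 ≅ Z^5, C_1 ≅ Z^10, C_2 ≅ Z^10, C_3 ≅ Z^5.

∂_1: C_1 → C_0 is given by ∂[p,q] = [q] − [p].
This gives a 5×10 integer matrix of rank 4; reducing to Smith normal form yields diagonal entries (1,1,1,1).

∂_2: C_2 → C_1 acts by ∂[p,q,r] = [q,r] − [p,r] + [p,q]. For instance
  ∂[0,1,2] = [1,2] − [0,2] + [0,1],
  ∂[0,3,4] = [3,4] − [0,4] + [0,3].
The 10×10 boundary matrix has rank 6 and Smith normal form diag(1,1,1,1,1,1).

Boundary ∂_3: C_3 → C_2 sends each 3-simplex σ to the alternating sum Σ_i (−1)^i (σ with its i-th vertex removed). For instance
  ∂[0,2,3,4] = [2,3,4] − [0,3,4] + [0,2,4] − [0,2,3],
  ∂[1,2,3,4] = [2,3,4] − [1,3,4] + [1,2,4] − [1,2,3].
The 10×5 boundary matrix has rank 4 and Smith normal form diag(1,1,1,1).

Computing H_k = (kernel of ∂_k) / (image of ∂_{k+1}):

  H_0: rank C_0 − rank ∂_1 = 5 − 4 = 1, and the invariant factors of ∂_1 are all 1, so H_0 ≅ Z.
  H_1: rank ker ∂_1 − rank ∂_2 = (10 − 4) − 6 = 0, and the invariant factors of ∂_2 are all 1, so H_1 ≅ 0.
  H_2: rank ker ∂_2 − rank ∂_3 = (10 − 6) − 4 = 0, and the invariant factors of ∂_3 are all 1, so H_2 ≅ 0.
  H_3: rank ker ∂_3 − rank ∂_4 = (5 − 4) − 0 = 1, and there is no ∂_4, so H_3 ≅ Z.

H_0 ≅ Z,  H_1 = 0,  H_2 = 0,  H_3 ≅ Z.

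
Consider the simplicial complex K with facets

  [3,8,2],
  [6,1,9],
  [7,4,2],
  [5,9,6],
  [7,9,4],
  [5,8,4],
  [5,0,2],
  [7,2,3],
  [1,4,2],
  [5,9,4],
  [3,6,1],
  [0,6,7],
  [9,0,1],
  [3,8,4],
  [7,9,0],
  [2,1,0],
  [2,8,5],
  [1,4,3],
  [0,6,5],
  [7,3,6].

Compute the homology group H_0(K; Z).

H_0 ≅ Z.

Fix the vertex order 0 < 1 < 2 < 3 < 4 < 5 < 6 < 7 < 8 < 9 and write every simplex with vertices in increasing order. Then dim K = 2 and the simplices of K are:

  0-simplices (10): [0], [1], [2], [3], [4], [5], [6], [7], [8], [9]
  1-simplices (30): (30 of them)
  2-simplices (20): (20 of them)

giving chain groups C_0 ≅ Z^10, C_1 ≅ Z^30, C_2 ≅ Z^20.

∂_1: C_1 → C_0 sends each edge [p,q] (with p < q) to q − p. For instance
  ∂[0,6] = [6] − [0].
The resulting 10×30 matrix has rank 9, and its Smith normal form has invariant factors (1,1,1,1,1,1,1,1,1).

Boundary ∂_2: C_2 → C_1 sends each 2-simplex [p,q,r] to [q,r] − [p,r] + [p,q]. For instance
  ∂[1,3,4] = [3,4] − [1,4] + [1,3],
  ∂[2,4,7] = [4,7] − [2,7] + [2,4].
The 30×20 boundary matrix has rank 20 and Smith normal form diag(1,1,1,1,1,1,1,1,1,1,1,1,1,1,1,1,1,1,1,2).

Computing H_k = (kernel of ∂_k) / (image of ∂_{k+1}):

  H_0: rank C_0 − rank ∂_1 = 10 − 9 = 1, and the invariant factors of ∂_1 are all 1, so H_0 ≅ Z.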